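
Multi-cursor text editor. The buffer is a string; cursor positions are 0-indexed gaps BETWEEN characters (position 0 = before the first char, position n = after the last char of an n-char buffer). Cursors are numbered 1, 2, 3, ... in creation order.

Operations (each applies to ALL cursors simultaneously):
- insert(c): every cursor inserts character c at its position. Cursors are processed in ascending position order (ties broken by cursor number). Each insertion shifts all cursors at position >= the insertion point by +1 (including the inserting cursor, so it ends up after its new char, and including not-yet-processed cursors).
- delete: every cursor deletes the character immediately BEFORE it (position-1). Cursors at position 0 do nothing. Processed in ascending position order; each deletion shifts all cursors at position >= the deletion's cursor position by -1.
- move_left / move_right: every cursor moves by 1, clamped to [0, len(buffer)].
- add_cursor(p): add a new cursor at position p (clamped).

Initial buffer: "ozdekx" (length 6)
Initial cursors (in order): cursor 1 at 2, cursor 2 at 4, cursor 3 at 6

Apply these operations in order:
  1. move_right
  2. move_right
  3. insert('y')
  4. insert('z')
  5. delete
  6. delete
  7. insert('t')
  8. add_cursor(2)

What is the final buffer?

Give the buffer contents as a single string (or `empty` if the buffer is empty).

Answer: ozdetkxtt

Derivation:
After op 1 (move_right): buffer="ozdekx" (len 6), cursors c1@3 c2@5 c3@6, authorship ......
After op 2 (move_right): buffer="ozdekx" (len 6), cursors c1@4 c2@6 c3@6, authorship ......
After op 3 (insert('y')): buffer="ozdeykxyy" (len 9), cursors c1@5 c2@9 c3@9, authorship ....1..23
After op 4 (insert('z')): buffer="ozdeyzkxyyzz" (len 12), cursors c1@6 c2@12 c3@12, authorship ....11..2323
After op 5 (delete): buffer="ozdeykxyy" (len 9), cursors c1@5 c2@9 c3@9, authorship ....1..23
After op 6 (delete): buffer="ozdekx" (len 6), cursors c1@4 c2@6 c3@6, authorship ......
After op 7 (insert('t')): buffer="ozdetkxtt" (len 9), cursors c1@5 c2@9 c3@9, authorship ....1..23
After op 8 (add_cursor(2)): buffer="ozdetkxtt" (len 9), cursors c4@2 c1@5 c2@9 c3@9, authorship ....1..23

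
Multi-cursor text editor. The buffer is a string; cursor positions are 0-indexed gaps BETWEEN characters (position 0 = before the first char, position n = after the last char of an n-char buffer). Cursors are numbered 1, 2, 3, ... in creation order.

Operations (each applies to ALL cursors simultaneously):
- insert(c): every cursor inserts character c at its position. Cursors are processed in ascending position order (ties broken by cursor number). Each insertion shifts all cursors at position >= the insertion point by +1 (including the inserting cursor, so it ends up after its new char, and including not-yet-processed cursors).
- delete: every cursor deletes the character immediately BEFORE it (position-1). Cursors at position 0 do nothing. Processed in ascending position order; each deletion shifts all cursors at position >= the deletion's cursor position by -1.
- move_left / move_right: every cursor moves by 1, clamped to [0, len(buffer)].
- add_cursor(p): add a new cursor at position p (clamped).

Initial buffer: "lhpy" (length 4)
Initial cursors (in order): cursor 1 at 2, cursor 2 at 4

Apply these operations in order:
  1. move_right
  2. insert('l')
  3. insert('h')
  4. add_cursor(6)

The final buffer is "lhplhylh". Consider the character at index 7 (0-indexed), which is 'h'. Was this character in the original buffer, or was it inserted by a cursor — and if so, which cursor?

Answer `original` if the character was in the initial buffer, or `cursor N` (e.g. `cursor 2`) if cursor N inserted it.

Answer: cursor 2

Derivation:
After op 1 (move_right): buffer="lhpy" (len 4), cursors c1@3 c2@4, authorship ....
After op 2 (insert('l')): buffer="lhplyl" (len 6), cursors c1@4 c2@6, authorship ...1.2
After op 3 (insert('h')): buffer="lhplhylh" (len 8), cursors c1@5 c2@8, authorship ...11.22
After op 4 (add_cursor(6)): buffer="lhplhylh" (len 8), cursors c1@5 c3@6 c2@8, authorship ...11.22
Authorship (.=original, N=cursor N): . . . 1 1 . 2 2
Index 7: author = 2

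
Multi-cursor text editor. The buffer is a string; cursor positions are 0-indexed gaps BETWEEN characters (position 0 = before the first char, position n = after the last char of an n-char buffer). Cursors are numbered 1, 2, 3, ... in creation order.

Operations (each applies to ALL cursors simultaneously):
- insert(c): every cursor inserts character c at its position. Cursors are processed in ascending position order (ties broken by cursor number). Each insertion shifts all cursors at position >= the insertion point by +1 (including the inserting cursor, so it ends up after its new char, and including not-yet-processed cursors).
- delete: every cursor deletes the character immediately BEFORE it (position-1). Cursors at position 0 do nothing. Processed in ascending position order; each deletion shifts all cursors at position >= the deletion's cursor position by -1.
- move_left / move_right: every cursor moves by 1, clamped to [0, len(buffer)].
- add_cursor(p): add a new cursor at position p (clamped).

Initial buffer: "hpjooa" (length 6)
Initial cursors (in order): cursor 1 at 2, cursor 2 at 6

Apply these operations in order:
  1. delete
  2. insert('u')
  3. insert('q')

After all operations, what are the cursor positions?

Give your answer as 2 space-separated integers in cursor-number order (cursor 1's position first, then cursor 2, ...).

Answer: 3 8

Derivation:
After op 1 (delete): buffer="hjoo" (len 4), cursors c1@1 c2@4, authorship ....
After op 2 (insert('u')): buffer="hujoou" (len 6), cursors c1@2 c2@6, authorship .1...2
After op 3 (insert('q')): buffer="huqjoouq" (len 8), cursors c1@3 c2@8, authorship .11...22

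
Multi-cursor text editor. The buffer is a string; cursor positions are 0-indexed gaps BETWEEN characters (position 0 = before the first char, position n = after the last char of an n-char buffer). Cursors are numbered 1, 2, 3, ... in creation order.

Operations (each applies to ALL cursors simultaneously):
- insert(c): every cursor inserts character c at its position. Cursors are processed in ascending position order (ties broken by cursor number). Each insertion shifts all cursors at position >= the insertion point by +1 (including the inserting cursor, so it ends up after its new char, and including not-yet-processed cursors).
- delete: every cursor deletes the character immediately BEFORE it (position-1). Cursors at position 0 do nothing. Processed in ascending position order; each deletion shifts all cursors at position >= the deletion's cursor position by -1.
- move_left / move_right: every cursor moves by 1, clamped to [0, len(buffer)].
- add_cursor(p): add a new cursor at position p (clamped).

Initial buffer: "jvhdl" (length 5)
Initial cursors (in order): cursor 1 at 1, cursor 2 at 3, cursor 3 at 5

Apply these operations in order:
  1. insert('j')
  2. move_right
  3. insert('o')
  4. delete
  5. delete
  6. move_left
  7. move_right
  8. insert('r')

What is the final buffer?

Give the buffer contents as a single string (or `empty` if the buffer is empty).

Answer: jjrhjrlr

Derivation:
After op 1 (insert('j')): buffer="jjvhjdlj" (len 8), cursors c1@2 c2@5 c3@8, authorship .1..2..3
After op 2 (move_right): buffer="jjvhjdlj" (len 8), cursors c1@3 c2@6 c3@8, authorship .1..2..3
After op 3 (insert('o')): buffer="jjvohjdoljo" (len 11), cursors c1@4 c2@8 c3@11, authorship .1.1.2.2.33
After op 4 (delete): buffer="jjvhjdlj" (len 8), cursors c1@3 c2@6 c3@8, authorship .1..2..3
After op 5 (delete): buffer="jjhjl" (len 5), cursors c1@2 c2@4 c3@5, authorship .1.2.
After op 6 (move_left): buffer="jjhjl" (len 5), cursors c1@1 c2@3 c3@4, authorship .1.2.
After op 7 (move_right): buffer="jjhjl" (len 5), cursors c1@2 c2@4 c3@5, authorship .1.2.
After op 8 (insert('r')): buffer="jjrhjrlr" (len 8), cursors c1@3 c2@6 c3@8, authorship .11.22.3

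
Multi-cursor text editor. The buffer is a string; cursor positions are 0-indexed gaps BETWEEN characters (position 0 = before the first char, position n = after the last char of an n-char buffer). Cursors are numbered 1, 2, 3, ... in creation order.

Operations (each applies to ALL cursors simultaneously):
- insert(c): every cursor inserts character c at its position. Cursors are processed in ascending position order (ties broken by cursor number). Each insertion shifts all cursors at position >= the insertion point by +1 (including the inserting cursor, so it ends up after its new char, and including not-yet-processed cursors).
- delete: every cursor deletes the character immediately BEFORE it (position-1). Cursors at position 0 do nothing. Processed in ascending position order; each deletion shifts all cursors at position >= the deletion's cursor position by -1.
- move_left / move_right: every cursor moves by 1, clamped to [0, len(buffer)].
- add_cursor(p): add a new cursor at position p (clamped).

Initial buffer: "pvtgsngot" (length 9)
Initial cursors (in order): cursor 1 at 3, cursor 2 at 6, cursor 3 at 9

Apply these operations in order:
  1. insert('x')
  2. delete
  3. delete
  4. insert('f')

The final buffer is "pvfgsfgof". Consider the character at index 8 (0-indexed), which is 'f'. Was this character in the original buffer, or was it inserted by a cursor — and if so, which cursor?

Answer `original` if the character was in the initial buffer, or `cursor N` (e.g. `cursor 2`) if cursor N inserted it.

Answer: cursor 3

Derivation:
After op 1 (insert('x')): buffer="pvtxgsnxgotx" (len 12), cursors c1@4 c2@8 c3@12, authorship ...1...2...3
After op 2 (delete): buffer="pvtgsngot" (len 9), cursors c1@3 c2@6 c3@9, authorship .........
After op 3 (delete): buffer="pvgsgo" (len 6), cursors c1@2 c2@4 c3@6, authorship ......
After op 4 (insert('f')): buffer="pvfgsfgof" (len 9), cursors c1@3 c2@6 c3@9, authorship ..1..2..3
Authorship (.=original, N=cursor N): . . 1 . . 2 . . 3
Index 8: author = 3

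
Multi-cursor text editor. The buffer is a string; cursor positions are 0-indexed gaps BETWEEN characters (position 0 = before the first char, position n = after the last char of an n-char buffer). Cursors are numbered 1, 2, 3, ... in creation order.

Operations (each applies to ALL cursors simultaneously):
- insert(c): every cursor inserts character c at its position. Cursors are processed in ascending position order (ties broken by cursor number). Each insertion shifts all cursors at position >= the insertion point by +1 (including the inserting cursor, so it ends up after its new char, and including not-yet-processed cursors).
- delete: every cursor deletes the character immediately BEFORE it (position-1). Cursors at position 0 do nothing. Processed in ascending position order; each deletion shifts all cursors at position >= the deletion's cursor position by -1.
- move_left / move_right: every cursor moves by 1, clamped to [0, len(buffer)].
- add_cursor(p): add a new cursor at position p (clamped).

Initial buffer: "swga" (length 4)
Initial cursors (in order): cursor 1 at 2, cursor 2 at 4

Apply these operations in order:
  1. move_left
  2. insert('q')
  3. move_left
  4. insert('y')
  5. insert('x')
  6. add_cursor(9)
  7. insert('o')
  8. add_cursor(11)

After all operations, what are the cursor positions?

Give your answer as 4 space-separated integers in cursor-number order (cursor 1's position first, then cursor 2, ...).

After op 1 (move_left): buffer="swga" (len 4), cursors c1@1 c2@3, authorship ....
After op 2 (insert('q')): buffer="sqwgqa" (len 6), cursors c1@2 c2@5, authorship .1..2.
After op 3 (move_left): buffer="sqwgqa" (len 6), cursors c1@1 c2@4, authorship .1..2.
After op 4 (insert('y')): buffer="syqwgyqa" (len 8), cursors c1@2 c2@6, authorship .11..22.
After op 5 (insert('x')): buffer="syxqwgyxqa" (len 10), cursors c1@3 c2@8, authorship .111..222.
After op 6 (add_cursor(9)): buffer="syxqwgyxqa" (len 10), cursors c1@3 c2@8 c3@9, authorship .111..222.
After op 7 (insert('o')): buffer="syxoqwgyxoqoa" (len 13), cursors c1@4 c2@10 c3@12, authorship .1111..22223.
After op 8 (add_cursor(11)): buffer="syxoqwgyxoqoa" (len 13), cursors c1@4 c2@10 c4@11 c3@12, authorship .1111..22223.

Answer: 4 10 12 11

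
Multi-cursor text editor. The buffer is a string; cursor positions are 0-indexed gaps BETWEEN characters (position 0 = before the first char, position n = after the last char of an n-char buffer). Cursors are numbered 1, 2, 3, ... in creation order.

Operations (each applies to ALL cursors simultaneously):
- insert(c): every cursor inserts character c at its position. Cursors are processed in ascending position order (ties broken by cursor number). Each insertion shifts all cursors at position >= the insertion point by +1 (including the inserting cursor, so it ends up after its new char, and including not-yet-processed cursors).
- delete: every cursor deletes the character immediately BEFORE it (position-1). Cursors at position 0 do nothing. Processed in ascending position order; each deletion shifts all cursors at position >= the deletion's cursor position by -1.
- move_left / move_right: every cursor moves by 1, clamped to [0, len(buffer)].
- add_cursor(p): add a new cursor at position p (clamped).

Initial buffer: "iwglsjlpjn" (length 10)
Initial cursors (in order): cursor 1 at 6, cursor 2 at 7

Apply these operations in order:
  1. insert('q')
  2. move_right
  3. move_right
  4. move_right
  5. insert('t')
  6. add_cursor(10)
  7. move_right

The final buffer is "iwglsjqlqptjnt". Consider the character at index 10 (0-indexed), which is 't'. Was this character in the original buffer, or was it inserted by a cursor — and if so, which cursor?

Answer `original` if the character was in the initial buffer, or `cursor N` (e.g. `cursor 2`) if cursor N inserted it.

After op 1 (insert('q')): buffer="iwglsjqlqpjn" (len 12), cursors c1@7 c2@9, authorship ......1.2...
After op 2 (move_right): buffer="iwglsjqlqpjn" (len 12), cursors c1@8 c2@10, authorship ......1.2...
After op 3 (move_right): buffer="iwglsjqlqpjn" (len 12), cursors c1@9 c2@11, authorship ......1.2...
After op 4 (move_right): buffer="iwglsjqlqpjn" (len 12), cursors c1@10 c2@12, authorship ......1.2...
After op 5 (insert('t')): buffer="iwglsjqlqptjnt" (len 14), cursors c1@11 c2@14, authorship ......1.2.1..2
After op 6 (add_cursor(10)): buffer="iwglsjqlqptjnt" (len 14), cursors c3@10 c1@11 c2@14, authorship ......1.2.1..2
After op 7 (move_right): buffer="iwglsjqlqptjnt" (len 14), cursors c3@11 c1@12 c2@14, authorship ......1.2.1..2
Authorship (.=original, N=cursor N): . . . . . . 1 . 2 . 1 . . 2
Index 10: author = 1

Answer: cursor 1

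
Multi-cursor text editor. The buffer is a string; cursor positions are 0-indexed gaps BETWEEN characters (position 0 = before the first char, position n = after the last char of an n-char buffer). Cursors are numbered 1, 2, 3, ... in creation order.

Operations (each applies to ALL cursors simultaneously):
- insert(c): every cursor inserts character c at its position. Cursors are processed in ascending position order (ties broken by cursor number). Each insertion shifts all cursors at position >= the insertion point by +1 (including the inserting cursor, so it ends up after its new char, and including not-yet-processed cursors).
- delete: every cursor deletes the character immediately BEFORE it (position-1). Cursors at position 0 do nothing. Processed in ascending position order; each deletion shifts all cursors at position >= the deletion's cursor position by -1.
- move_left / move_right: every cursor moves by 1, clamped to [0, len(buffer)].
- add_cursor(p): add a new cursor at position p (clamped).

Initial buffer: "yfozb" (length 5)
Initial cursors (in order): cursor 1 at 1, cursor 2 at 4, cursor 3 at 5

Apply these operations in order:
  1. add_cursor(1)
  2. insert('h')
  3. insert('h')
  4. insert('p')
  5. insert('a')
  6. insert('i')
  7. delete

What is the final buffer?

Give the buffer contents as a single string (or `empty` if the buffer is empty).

After op 1 (add_cursor(1)): buffer="yfozb" (len 5), cursors c1@1 c4@1 c2@4 c3@5, authorship .....
After op 2 (insert('h')): buffer="yhhfozhbh" (len 9), cursors c1@3 c4@3 c2@7 c3@9, authorship .14...2.3
After op 3 (insert('h')): buffer="yhhhhfozhhbhh" (len 13), cursors c1@5 c4@5 c2@10 c3@13, authorship .1414...22.33
After op 4 (insert('p')): buffer="yhhhhppfozhhpbhhp" (len 17), cursors c1@7 c4@7 c2@13 c3@17, authorship .141414...222.333
After op 5 (insert('a')): buffer="yhhhhppaafozhhpabhhpa" (len 21), cursors c1@9 c4@9 c2@16 c3@21, authorship .14141414...2222.3333
After op 6 (insert('i')): buffer="yhhhhppaaiifozhhpaibhhpai" (len 25), cursors c1@11 c4@11 c2@19 c3@25, authorship .1414141414...22222.33333
After op 7 (delete): buffer="yhhhhppaafozhhpabhhpa" (len 21), cursors c1@9 c4@9 c2@16 c3@21, authorship .14141414...2222.3333

Answer: yhhhhppaafozhhpabhhpa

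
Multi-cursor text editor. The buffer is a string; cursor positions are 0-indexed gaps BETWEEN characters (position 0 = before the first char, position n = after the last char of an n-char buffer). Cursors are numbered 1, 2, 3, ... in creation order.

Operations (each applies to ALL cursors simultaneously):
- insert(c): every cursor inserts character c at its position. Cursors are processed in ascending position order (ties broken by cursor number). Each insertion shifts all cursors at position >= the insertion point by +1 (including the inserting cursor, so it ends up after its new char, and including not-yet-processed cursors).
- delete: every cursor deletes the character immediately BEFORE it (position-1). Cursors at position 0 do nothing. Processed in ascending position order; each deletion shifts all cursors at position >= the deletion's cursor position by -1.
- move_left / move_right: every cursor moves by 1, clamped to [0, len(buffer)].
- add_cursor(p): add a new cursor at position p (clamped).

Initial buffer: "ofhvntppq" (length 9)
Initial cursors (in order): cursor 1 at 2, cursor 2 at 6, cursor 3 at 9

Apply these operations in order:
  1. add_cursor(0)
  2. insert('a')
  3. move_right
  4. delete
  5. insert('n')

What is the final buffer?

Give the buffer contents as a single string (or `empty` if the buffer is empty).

After op 1 (add_cursor(0)): buffer="ofhvntppq" (len 9), cursors c4@0 c1@2 c2@6 c3@9, authorship .........
After op 2 (insert('a')): buffer="aofahvntappqa" (len 13), cursors c4@1 c1@4 c2@9 c3@13, authorship 4..1....2...3
After op 3 (move_right): buffer="aofahvntappqa" (len 13), cursors c4@2 c1@5 c2@10 c3@13, authorship 4..1....2...3
After op 4 (delete): buffer="afavntapq" (len 9), cursors c4@1 c1@3 c2@7 c3@9, authorship 4.1...2..
After op 5 (insert('n')): buffer="anfanvntanpqn" (len 13), cursors c4@2 c1@5 c2@10 c3@13, authorship 44.11...22..3

Answer: anfanvntanpqn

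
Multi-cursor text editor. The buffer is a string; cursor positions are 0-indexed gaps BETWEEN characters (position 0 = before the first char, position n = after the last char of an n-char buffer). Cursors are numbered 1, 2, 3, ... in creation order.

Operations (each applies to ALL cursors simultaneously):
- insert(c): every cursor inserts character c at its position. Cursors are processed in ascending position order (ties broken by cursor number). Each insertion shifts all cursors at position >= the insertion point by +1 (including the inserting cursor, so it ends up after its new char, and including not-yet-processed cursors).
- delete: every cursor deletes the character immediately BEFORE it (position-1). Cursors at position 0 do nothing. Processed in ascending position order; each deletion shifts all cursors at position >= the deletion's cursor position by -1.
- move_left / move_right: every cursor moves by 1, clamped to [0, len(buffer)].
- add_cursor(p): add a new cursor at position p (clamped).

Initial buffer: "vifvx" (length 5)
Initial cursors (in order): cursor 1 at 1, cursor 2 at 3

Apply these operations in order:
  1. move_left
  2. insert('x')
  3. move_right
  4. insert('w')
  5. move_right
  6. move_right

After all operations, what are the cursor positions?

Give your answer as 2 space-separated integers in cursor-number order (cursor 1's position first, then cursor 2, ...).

After op 1 (move_left): buffer="vifvx" (len 5), cursors c1@0 c2@2, authorship .....
After op 2 (insert('x')): buffer="xvixfvx" (len 7), cursors c1@1 c2@4, authorship 1..2...
After op 3 (move_right): buffer="xvixfvx" (len 7), cursors c1@2 c2@5, authorship 1..2...
After op 4 (insert('w')): buffer="xvwixfwvx" (len 9), cursors c1@3 c2@7, authorship 1.1.2.2..
After op 5 (move_right): buffer="xvwixfwvx" (len 9), cursors c1@4 c2@8, authorship 1.1.2.2..
After op 6 (move_right): buffer="xvwixfwvx" (len 9), cursors c1@5 c2@9, authorship 1.1.2.2..

Answer: 5 9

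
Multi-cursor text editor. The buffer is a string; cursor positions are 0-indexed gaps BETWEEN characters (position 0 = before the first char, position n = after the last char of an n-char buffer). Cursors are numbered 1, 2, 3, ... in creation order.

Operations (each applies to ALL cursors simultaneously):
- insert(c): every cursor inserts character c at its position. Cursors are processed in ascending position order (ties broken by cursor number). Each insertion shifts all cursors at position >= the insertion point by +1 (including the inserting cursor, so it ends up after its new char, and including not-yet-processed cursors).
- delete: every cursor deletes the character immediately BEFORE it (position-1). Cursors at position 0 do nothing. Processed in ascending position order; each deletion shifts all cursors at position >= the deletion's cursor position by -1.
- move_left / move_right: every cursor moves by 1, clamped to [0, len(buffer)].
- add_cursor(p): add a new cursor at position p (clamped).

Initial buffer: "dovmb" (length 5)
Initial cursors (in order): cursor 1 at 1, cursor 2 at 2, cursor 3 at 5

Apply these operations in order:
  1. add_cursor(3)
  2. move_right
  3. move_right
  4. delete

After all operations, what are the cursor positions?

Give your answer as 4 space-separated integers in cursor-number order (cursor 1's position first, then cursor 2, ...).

Answer: 1 1 1 1

Derivation:
After op 1 (add_cursor(3)): buffer="dovmb" (len 5), cursors c1@1 c2@2 c4@3 c3@5, authorship .....
After op 2 (move_right): buffer="dovmb" (len 5), cursors c1@2 c2@3 c4@4 c3@5, authorship .....
After op 3 (move_right): buffer="dovmb" (len 5), cursors c1@3 c2@4 c3@5 c4@5, authorship .....
After op 4 (delete): buffer="d" (len 1), cursors c1@1 c2@1 c3@1 c4@1, authorship .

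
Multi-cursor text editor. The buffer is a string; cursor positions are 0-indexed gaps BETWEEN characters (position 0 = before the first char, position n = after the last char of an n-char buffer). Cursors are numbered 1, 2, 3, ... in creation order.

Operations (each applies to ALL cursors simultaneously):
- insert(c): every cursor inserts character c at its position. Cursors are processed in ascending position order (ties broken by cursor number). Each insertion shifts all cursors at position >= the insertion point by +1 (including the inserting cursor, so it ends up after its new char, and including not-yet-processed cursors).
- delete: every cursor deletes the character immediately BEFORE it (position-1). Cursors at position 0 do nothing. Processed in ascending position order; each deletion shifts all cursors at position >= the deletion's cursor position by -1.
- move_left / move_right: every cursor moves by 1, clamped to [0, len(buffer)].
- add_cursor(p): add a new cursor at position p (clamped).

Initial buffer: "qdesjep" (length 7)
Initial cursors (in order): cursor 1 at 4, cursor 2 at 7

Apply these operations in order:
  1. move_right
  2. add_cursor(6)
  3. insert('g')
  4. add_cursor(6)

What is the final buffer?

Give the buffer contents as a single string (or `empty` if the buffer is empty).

Answer: qdesjgegpg

Derivation:
After op 1 (move_right): buffer="qdesjep" (len 7), cursors c1@5 c2@7, authorship .......
After op 2 (add_cursor(6)): buffer="qdesjep" (len 7), cursors c1@5 c3@6 c2@7, authorship .......
After op 3 (insert('g')): buffer="qdesjgegpg" (len 10), cursors c1@6 c3@8 c2@10, authorship .....1.3.2
After op 4 (add_cursor(6)): buffer="qdesjgegpg" (len 10), cursors c1@6 c4@6 c3@8 c2@10, authorship .....1.3.2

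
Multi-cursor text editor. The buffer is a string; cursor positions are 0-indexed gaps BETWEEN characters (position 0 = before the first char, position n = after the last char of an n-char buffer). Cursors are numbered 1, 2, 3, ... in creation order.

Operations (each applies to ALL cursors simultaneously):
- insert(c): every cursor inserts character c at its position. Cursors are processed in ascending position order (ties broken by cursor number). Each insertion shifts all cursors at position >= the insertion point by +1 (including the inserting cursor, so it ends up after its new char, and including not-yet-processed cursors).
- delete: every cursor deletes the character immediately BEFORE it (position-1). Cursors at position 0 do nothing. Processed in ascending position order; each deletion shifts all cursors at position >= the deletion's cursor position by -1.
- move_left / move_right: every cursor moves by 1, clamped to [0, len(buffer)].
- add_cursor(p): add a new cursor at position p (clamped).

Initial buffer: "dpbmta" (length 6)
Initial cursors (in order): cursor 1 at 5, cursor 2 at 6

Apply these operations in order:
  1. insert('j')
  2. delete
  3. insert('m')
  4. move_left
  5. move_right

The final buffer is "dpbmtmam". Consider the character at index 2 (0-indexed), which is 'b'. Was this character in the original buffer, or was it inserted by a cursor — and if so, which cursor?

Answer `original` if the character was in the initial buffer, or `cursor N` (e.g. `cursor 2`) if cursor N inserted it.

Answer: original

Derivation:
After op 1 (insert('j')): buffer="dpbmtjaj" (len 8), cursors c1@6 c2@8, authorship .....1.2
After op 2 (delete): buffer="dpbmta" (len 6), cursors c1@5 c2@6, authorship ......
After op 3 (insert('m')): buffer="dpbmtmam" (len 8), cursors c1@6 c2@8, authorship .....1.2
After op 4 (move_left): buffer="dpbmtmam" (len 8), cursors c1@5 c2@7, authorship .....1.2
After op 5 (move_right): buffer="dpbmtmam" (len 8), cursors c1@6 c2@8, authorship .....1.2
Authorship (.=original, N=cursor N): . . . . . 1 . 2
Index 2: author = original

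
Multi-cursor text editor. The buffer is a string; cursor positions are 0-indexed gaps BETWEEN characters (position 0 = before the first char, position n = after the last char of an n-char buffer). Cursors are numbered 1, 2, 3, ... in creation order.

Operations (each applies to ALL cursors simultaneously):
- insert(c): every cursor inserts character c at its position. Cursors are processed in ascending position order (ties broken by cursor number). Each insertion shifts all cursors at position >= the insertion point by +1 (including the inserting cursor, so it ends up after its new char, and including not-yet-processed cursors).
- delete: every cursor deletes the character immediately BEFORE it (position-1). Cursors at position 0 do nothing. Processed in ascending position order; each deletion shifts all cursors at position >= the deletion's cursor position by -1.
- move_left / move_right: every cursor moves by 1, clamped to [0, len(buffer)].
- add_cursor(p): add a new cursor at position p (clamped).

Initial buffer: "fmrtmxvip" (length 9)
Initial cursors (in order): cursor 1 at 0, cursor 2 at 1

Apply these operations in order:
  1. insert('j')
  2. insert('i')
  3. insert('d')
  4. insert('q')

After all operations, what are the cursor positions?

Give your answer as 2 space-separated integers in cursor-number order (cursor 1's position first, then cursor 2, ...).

After op 1 (insert('j')): buffer="jfjmrtmxvip" (len 11), cursors c1@1 c2@3, authorship 1.2........
After op 2 (insert('i')): buffer="jifjimrtmxvip" (len 13), cursors c1@2 c2@5, authorship 11.22........
After op 3 (insert('d')): buffer="jidfjidmrtmxvip" (len 15), cursors c1@3 c2@7, authorship 111.222........
After op 4 (insert('q')): buffer="jidqfjidqmrtmxvip" (len 17), cursors c1@4 c2@9, authorship 1111.2222........

Answer: 4 9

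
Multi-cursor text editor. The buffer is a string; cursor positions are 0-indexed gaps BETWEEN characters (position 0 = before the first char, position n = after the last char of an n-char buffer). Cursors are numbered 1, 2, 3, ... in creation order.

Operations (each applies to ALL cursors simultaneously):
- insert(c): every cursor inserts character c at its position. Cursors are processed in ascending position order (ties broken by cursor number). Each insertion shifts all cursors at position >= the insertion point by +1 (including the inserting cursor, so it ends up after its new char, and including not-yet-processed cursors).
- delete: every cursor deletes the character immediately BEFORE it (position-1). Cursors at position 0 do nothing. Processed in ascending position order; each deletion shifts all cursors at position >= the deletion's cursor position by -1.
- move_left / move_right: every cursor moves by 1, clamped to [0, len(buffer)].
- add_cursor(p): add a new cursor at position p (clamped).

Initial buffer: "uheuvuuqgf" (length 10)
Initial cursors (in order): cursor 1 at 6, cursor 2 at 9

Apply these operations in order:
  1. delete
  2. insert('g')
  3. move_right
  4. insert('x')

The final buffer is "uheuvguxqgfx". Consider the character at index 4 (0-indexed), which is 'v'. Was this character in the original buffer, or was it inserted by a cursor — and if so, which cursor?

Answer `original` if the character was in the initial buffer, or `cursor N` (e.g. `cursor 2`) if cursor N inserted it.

Answer: original

Derivation:
After op 1 (delete): buffer="uheuvuqf" (len 8), cursors c1@5 c2@7, authorship ........
After op 2 (insert('g')): buffer="uheuvguqgf" (len 10), cursors c1@6 c2@9, authorship .....1..2.
After op 3 (move_right): buffer="uheuvguqgf" (len 10), cursors c1@7 c2@10, authorship .....1..2.
After op 4 (insert('x')): buffer="uheuvguxqgfx" (len 12), cursors c1@8 c2@12, authorship .....1.1.2.2
Authorship (.=original, N=cursor N): . . . . . 1 . 1 . 2 . 2
Index 4: author = original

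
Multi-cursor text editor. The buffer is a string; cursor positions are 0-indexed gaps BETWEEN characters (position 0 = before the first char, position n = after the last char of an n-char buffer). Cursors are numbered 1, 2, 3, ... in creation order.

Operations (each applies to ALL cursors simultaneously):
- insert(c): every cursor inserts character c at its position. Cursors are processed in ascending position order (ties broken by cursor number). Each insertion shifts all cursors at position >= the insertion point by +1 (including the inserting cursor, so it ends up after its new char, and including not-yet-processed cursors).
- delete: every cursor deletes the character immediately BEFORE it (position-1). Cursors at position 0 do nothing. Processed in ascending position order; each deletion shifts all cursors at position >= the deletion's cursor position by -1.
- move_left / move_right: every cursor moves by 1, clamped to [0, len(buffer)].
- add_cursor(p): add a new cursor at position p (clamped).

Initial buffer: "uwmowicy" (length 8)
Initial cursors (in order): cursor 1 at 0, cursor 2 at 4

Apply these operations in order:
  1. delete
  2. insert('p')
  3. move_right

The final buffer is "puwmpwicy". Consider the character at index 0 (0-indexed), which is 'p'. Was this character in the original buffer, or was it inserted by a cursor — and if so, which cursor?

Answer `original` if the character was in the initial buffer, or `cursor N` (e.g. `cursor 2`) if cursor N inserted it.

Answer: cursor 1

Derivation:
After op 1 (delete): buffer="uwmwicy" (len 7), cursors c1@0 c2@3, authorship .......
After op 2 (insert('p')): buffer="puwmpwicy" (len 9), cursors c1@1 c2@5, authorship 1...2....
After op 3 (move_right): buffer="puwmpwicy" (len 9), cursors c1@2 c2@6, authorship 1...2....
Authorship (.=original, N=cursor N): 1 . . . 2 . . . .
Index 0: author = 1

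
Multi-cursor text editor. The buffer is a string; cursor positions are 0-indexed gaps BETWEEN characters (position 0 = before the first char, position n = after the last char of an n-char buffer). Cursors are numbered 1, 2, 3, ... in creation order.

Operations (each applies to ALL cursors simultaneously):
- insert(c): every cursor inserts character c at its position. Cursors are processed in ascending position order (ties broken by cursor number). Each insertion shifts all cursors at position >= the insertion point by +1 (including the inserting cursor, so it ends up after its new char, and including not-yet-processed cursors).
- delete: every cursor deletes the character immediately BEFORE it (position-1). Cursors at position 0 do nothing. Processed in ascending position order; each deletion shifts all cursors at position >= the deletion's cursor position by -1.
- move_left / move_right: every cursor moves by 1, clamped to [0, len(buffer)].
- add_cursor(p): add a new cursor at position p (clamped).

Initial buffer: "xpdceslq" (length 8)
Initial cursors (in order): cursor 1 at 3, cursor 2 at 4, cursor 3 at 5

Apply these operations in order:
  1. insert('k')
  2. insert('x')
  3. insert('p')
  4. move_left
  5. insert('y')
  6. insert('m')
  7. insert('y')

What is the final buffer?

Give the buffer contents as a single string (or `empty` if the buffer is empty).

After op 1 (insert('k')): buffer="xpdkckekslq" (len 11), cursors c1@4 c2@6 c3@8, authorship ...1.2.3...
After op 2 (insert('x')): buffer="xpdkxckxekxslq" (len 14), cursors c1@5 c2@8 c3@11, authorship ...11.22.33...
After op 3 (insert('p')): buffer="xpdkxpckxpekxpslq" (len 17), cursors c1@6 c2@10 c3@14, authorship ...111.222.333...
After op 4 (move_left): buffer="xpdkxpckxpekxpslq" (len 17), cursors c1@5 c2@9 c3@13, authorship ...111.222.333...
After op 5 (insert('y')): buffer="xpdkxypckxypekxypslq" (len 20), cursors c1@6 c2@11 c3@16, authorship ...1111.2222.3333...
After op 6 (insert('m')): buffer="xpdkxympckxympekxympslq" (len 23), cursors c1@7 c2@13 c3@19, authorship ...11111.22222.33333...
After op 7 (insert('y')): buffer="xpdkxymypckxymypekxymypslq" (len 26), cursors c1@8 c2@15 c3@22, authorship ...111111.222222.333333...

Answer: xpdkxymypckxymypekxymypslq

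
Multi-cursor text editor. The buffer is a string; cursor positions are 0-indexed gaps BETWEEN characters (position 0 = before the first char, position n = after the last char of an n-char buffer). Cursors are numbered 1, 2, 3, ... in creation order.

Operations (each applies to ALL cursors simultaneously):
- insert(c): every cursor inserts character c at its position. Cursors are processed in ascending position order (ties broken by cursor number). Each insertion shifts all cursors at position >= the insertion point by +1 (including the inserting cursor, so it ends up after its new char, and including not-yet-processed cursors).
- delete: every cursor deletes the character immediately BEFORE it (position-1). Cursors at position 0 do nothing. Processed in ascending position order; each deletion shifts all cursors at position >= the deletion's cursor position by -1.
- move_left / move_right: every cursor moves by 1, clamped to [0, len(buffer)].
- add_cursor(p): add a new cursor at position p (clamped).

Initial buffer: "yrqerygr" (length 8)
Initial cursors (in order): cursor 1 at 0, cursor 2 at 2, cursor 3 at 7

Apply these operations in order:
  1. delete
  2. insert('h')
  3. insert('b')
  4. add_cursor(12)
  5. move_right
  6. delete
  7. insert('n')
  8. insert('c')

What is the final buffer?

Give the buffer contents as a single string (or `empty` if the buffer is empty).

Answer: hbnchbnceryhnncc

Derivation:
After op 1 (delete): buffer="yqeryr" (len 6), cursors c1@0 c2@1 c3@5, authorship ......
After op 2 (insert('h')): buffer="hyhqeryhr" (len 9), cursors c1@1 c2@3 c3@8, authorship 1.2....3.
After op 3 (insert('b')): buffer="hbyhbqeryhbr" (len 12), cursors c1@2 c2@5 c3@11, authorship 11.22....33.
After op 4 (add_cursor(12)): buffer="hbyhbqeryhbr" (len 12), cursors c1@2 c2@5 c3@11 c4@12, authorship 11.22....33.
After op 5 (move_right): buffer="hbyhbqeryhbr" (len 12), cursors c1@3 c2@6 c3@12 c4@12, authorship 11.22....33.
After op 6 (delete): buffer="hbhberyh" (len 8), cursors c1@2 c2@4 c3@8 c4@8, authorship 1122...3
After op 7 (insert('n')): buffer="hbnhbneryhnn" (len 12), cursors c1@3 c2@6 c3@12 c4@12, authorship 111222...334
After op 8 (insert('c')): buffer="hbnchbnceryhnncc" (len 16), cursors c1@4 c2@8 c3@16 c4@16, authorship 11112222...33434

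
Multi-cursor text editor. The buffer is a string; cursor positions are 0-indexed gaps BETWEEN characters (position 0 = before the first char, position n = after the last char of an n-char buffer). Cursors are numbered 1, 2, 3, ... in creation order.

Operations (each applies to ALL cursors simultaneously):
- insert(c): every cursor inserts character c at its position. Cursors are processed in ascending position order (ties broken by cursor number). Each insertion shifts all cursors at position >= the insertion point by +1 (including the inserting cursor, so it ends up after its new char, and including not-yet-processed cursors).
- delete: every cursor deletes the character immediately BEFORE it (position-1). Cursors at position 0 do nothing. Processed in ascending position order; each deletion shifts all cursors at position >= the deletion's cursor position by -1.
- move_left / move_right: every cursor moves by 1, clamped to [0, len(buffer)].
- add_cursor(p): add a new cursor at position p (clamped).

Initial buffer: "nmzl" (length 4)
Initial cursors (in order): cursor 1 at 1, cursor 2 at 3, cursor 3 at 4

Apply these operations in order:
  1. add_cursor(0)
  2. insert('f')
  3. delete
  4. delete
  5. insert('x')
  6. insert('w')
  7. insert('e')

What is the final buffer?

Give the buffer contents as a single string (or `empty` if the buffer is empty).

After op 1 (add_cursor(0)): buffer="nmzl" (len 4), cursors c4@0 c1@1 c2@3 c3@4, authorship ....
After op 2 (insert('f')): buffer="fnfmzflf" (len 8), cursors c4@1 c1@3 c2@6 c3@8, authorship 4.1..2.3
After op 3 (delete): buffer="nmzl" (len 4), cursors c4@0 c1@1 c2@3 c3@4, authorship ....
After op 4 (delete): buffer="m" (len 1), cursors c1@0 c4@0 c2@1 c3@1, authorship .
After op 5 (insert('x')): buffer="xxmxx" (len 5), cursors c1@2 c4@2 c2@5 c3@5, authorship 14.23
After op 6 (insert('w')): buffer="xxwwmxxww" (len 9), cursors c1@4 c4@4 c2@9 c3@9, authorship 1414.2323
After op 7 (insert('e')): buffer="xxwweemxxwwee" (len 13), cursors c1@6 c4@6 c2@13 c3@13, authorship 141414.232323

Answer: xxwweemxxwwee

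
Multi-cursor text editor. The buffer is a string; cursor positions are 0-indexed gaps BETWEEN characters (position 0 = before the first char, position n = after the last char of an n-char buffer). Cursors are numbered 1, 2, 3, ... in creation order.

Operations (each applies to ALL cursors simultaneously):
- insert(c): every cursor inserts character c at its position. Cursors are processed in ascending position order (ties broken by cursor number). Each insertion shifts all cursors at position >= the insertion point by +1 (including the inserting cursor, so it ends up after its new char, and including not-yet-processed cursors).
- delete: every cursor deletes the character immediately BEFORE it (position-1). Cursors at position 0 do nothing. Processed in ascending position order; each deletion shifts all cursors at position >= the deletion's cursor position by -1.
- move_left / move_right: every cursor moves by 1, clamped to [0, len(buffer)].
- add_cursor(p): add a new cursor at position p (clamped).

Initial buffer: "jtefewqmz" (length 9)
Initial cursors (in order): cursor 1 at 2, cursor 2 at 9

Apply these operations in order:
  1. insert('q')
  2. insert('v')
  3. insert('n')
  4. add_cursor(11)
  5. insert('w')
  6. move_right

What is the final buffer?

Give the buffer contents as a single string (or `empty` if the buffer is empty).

Answer: jtqvnwefewqmwzqvnw

Derivation:
After op 1 (insert('q')): buffer="jtqefewqmzq" (len 11), cursors c1@3 c2@11, authorship ..1.......2
After op 2 (insert('v')): buffer="jtqvefewqmzqv" (len 13), cursors c1@4 c2@13, authorship ..11.......22
After op 3 (insert('n')): buffer="jtqvnefewqmzqvn" (len 15), cursors c1@5 c2@15, authorship ..111.......222
After op 4 (add_cursor(11)): buffer="jtqvnefewqmzqvn" (len 15), cursors c1@5 c3@11 c2@15, authorship ..111.......222
After op 5 (insert('w')): buffer="jtqvnwefewqmwzqvnw" (len 18), cursors c1@6 c3@13 c2@18, authorship ..1111......3.2222
After op 6 (move_right): buffer="jtqvnwefewqmwzqvnw" (len 18), cursors c1@7 c3@14 c2@18, authorship ..1111......3.2222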